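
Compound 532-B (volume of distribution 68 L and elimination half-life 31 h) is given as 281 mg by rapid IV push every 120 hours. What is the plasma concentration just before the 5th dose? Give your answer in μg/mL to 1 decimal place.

0.3 μg/mL

f = (1/2)^(τ/t½) = (1/2)^(120/31) ≈ 0.0683.
C₀ = D/Vd = 281/68 ≈ 4.132 μg/mL.
Before the 5th dose, 4 doses have been given. Superposition: Cmin = C₀·(f + f² + … + f^4).
≈ 4.132 × (0.0683 + 0.0047 + 0.0003 + 0.0000) ≈ 4.132 × 0.0733 ≈ 0.303 μg/mL.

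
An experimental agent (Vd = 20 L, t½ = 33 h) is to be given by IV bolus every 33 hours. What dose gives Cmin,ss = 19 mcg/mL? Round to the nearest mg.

τ/t½ = 33/33 ≈ 1, so f = (1/2)^(33/33) ≈ 0.500000.
Cmin,ss = (D/Vd)·f/(1−f), so D = Cmin,ss·Vd·(1−f)/f.
D = 19 × 20 × (1−f)/f ≈ 19 × 20 × 1.00000 ≈ 380.00 mg.

380 mg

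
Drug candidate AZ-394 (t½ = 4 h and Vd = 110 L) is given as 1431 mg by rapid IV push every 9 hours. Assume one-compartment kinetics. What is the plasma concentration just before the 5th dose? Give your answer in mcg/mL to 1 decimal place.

3.5 mcg/mL

f = (1/2)^(τ/t½) = (1/2)^(9/4) ≈ 0.2102.
C₀ = D/Vd = 1431/110 ≈ 13.009 mcg/mL.
Before the 5th dose, 4 doses have been given. Superposition: Cmin = C₀·(f + f² + … + f^4).
≈ 13.009 × (0.2102 + 0.0442 + 0.0093 + 0.0020) ≈ 13.009 × 0.2657 ≈ 3.456 mcg/mL.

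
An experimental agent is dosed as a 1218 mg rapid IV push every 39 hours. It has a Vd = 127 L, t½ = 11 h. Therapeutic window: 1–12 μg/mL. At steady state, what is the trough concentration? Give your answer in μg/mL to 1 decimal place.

0.9 μg/mL

Over one 39-h interval, 39/11 ≈ 3.5455 half-lives elapse, leaving f ≈ 0.0856 of each dose.
Single-dose peak C₀ = D/Vd = 1218/127 ≈ 9.591 μg/mL.
Steady-state trough Cmin,ss = C₀·f/(1−f) ≈ 9.591 × 0.0856/0.9144 ≈ 0.898 μg/mL.
Trough 0.9 μg/mL vs MEC 1 μg/mL: subtherapeutic.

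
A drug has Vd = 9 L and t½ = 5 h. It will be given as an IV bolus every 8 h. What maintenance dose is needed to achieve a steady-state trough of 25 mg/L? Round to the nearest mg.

457 mg

τ/t½ = 8/5 ≈ 1.6, so f = (1/2)^(8/5) ≈ 0.329877.
Cmin,ss = (D/Vd)·f/(1−f), so D = Cmin,ss·Vd·(1−f)/f.
D = 25 × 9 × (1−f)/f ≈ 25 × 9 × 2.03143 ≈ 457.07 mg.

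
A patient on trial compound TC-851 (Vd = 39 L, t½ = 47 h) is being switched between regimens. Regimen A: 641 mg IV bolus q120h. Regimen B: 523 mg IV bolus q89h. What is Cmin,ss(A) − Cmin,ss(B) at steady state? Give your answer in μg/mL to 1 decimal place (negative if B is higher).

Regimen A: f = (1/2)^(120/47) ≈ 0.1704; Cmin,ss = (641/39)·f/(1−f) ≈ 3.376 μg/mL.
Regimen B: f = (1/2)^(89/47) ≈ 0.2691; Cmin,ss = (523/39)·f/(1−f) ≈ 4.937 μg/mL.
Difference ≈ 3.376 − 4.937 ≈ -1.561 μg/mL.

-1.6 μg/mL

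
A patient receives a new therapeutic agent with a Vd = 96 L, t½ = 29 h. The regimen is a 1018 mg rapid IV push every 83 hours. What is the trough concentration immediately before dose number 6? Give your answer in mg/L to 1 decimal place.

f = (1/2)^(τ/t½) = (1/2)^(83/29) ≈ 0.1375.
C₀ = D/Vd = 1018/96 ≈ 10.604 mg/L.
Before the 6th dose, 5 doses have been given. Superposition: Cmin = C₀·(f + f² + … + f^5).
≈ 10.604 × (0.1375 + 0.0189 + 0.0026 + 0.0004 + 0.0000) ≈ 10.604 × 0.1594 ≈ 1.690 mg/L.

1.7 mg/L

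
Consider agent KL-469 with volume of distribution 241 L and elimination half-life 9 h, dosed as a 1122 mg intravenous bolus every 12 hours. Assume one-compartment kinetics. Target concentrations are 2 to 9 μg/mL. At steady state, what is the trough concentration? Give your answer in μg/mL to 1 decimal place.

τ/t½ = 12/9 ≈ 1.3333, so fraction remaining f = (1/2)^(12/9) ≈ 0.3969.
Accumulation ratio R = 1/(1 − f) ≈ 1/0.6031 ≈ 1.6581.
Each bolus raises the concentration by D/Vd = 1122/241 ≈ 4.656 μg/mL.
Steady-state peak Cmax,ss = C₀·R ≈ 4.656 × 1.6581 ≈ 7.720 μg/mL.
Steady-state trough Cmin,ss = Cmax,ss·f ≈ 7.720 × 0.3969 ≈ 3.064 μg/mL.
Trough 3.1 μg/mL vs MEC 2 μg/mL: adequate.

3.1 μg/mL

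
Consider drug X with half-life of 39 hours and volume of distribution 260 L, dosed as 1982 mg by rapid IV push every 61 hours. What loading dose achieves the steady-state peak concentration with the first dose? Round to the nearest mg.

2995 mg

f = (1/2)^(61/39) ≈ 0.338188; accumulation ratio R = 1/(1−f) ≈ 1.51100.
Loading dose to hit Cmax,ss on first dose: D_load = D_maint·R ≈ 1982 × 1.51100 ≈ 2994.80 mg.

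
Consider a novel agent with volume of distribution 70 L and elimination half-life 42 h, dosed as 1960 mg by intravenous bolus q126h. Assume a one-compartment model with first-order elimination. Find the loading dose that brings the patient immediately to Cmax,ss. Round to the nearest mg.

2240 mg

f = (1/2)^(126/42) ≈ 0.125000; accumulation ratio R = 1/(1−f) ≈ 1.14286.
Loading dose to hit Cmax,ss on first dose: D_load = D_maint·R ≈ 1960 × 1.14286 ≈ 2240.01 mg.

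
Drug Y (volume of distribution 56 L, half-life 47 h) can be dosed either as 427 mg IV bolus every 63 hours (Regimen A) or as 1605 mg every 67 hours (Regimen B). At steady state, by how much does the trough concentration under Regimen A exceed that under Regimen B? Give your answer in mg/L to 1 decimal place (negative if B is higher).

-12.0 mg/L

Regimen A: f = (1/2)^(63/47) ≈ 0.3949; Cmin,ss = (427/56)·f/(1−f) ≈ 4.976 mg/L.
Regimen B: f = (1/2)^(67/47) ≈ 0.3723; Cmin,ss = (1605/56)·f/(1−f) ≈ 16.999 mg/L.
Difference ≈ 4.976 − 16.999 ≈ -12.023 mg/L.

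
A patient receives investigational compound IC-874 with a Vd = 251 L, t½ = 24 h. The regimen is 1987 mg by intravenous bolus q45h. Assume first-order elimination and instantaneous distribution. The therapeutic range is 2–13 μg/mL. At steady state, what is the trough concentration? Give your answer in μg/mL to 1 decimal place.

τ/t½ = 45/24 ≈ 1.875, so fraction remaining f = (1/2)^(45/24) ≈ 0.2726.
At steady state, accumulation factor R = 1/(1 − e^(−kτ)) ≈ 1.3748.
Single-dose peak C₀ = D/Vd = 1987/251 ≈ 7.916 μg/mL.
Steady-state peak Cmax,ss = C₀·R ≈ 7.916 × 1.3748 ≈ 10.883 μg/mL.
Steady-state trough Cmin,ss = Cmax,ss·f ≈ 10.883 × 0.2726 ≈ 2.967 μg/mL.
Trough 3.0 μg/mL vs MEC 2 μg/mL: adequate.

3.0 μg/mL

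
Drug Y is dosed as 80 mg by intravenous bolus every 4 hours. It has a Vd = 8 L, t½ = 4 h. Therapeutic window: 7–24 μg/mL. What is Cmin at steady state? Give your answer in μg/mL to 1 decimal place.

τ = 4 h = 1 half-life, so f = (1/2)^1 = 0.5.
At steady state, R = 1/(1 − 0.5) = 2/1.
Single-dose peak C₀ = D/Vd = 80/8 = 10 μg/mL.
Steady-state peak Cmax,ss = C₀·R = 10 × 2/1 ≈ 20.000 μg/mL.
Steady-state trough Cmin,ss = Cmax,ss·f ≈ 20.000 × 0.5 ≈ 10.000 μg/mL.
Trough 10.0 μg/mL vs MEC 7 μg/mL: adequate.

10.0 μg/mL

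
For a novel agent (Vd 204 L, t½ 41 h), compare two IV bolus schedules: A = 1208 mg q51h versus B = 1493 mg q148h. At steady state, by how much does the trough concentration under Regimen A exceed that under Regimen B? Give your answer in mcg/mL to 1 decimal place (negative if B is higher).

Regimen A: f = (1/2)^(51/41) ≈ 0.4222; Cmin,ss = (1208/204)·f/(1−f) ≈ 4.327 mcg/mL.
Regimen B: f = (1/2)^(148/41) ≈ 0.0819; Cmin,ss = (1493/204)·f/(1−f) ≈ 0.653 mcg/mL.
Difference ≈ 4.327 − 0.653 ≈ 3.674 mcg/mL.

3.7 mcg/mL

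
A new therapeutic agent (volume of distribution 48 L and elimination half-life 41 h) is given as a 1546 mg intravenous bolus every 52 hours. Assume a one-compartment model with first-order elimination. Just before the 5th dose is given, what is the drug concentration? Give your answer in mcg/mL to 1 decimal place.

22.2 mcg/mL

f = (1/2)^(τ/t½) = (1/2)^(52/41) ≈ 0.4152.
C₀ = D/Vd = 1546/48 ≈ 32.208 mcg/mL.
Before the 5th dose, 4 doses have been given. Superposition: Cmin = C₀·(f + f² + … + f^4).
≈ 32.208 × (0.4152 + 0.1724 + 0.0716 + 0.0297) ≈ 32.208 × 0.6889 ≈ 22.188 mcg/mL.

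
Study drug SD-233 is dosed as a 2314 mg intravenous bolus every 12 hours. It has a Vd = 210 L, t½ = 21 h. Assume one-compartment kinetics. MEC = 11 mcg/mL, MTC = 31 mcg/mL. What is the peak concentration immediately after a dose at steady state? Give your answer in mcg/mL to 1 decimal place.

Over one 12-h interval, 12/21 ≈ 0.57143 half-lives elapse, leaving f ≈ 0.6730 of each dose.
Accumulation ratio R = 1/(1 − f) ≈ 1/0.3270 ≈ 3.0581.
Each bolus raises the concentration by D/Vd = 2314/210 ≈ 11.019 mcg/mL.
Steady-state peak Cmax,ss = C₀·R ≈ 11.019 × 3.0581 ≈ 33.697 mcg/mL.
Peak 33.7 mcg/mL vs MTC 31 mcg/mL: exceeds toxic threshold.

33.7 mcg/mL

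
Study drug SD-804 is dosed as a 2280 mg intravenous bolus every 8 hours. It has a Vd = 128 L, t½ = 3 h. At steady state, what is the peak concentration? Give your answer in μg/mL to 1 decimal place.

τ/t½ = 8/3 ≈ 2.6667, so fraction remaining f = (1/2)^(8/3) ≈ 0.1575.
At steady state, accumulation factor R = 1/(1 − e^(−kτ)) ≈ 1.1869.
Each bolus raises the concentration by D/Vd = 2280/128 ≈ 17.812 μg/mL.
Cmax,ss = C₀/(1 − f) ≈ 17.812/0.8425 ≈ 21.142 μg/mL.

21.1 μg/mL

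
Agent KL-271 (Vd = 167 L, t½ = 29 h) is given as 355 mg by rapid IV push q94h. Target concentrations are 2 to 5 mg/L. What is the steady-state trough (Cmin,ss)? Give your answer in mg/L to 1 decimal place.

0.3 mg/L

Over one 94-h interval, 94/29 ≈ 3.2414 half-lives elapse, leaving f ≈ 0.1057 of each dose.
Each bolus raises the concentration by D/Vd = 355/167 ≈ 2.126 mg/L.
Steady-state trough Cmin,ss = C₀·f/(1−f) ≈ 2.126 × 0.1057/0.8943 ≈ 0.251 mg/L.
Trough 0.3 mg/L vs MEC 2 mg/L: subtherapeutic.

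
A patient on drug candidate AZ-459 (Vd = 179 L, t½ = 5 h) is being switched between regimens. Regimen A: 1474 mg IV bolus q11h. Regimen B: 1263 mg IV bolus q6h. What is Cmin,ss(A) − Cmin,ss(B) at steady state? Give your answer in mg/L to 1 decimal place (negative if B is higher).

Regimen A: f = (1/2)^(11/5) ≈ 0.2176; Cmin,ss = (1474/179)·f/(1−f) ≈ 2.290 mg/L.
Regimen B: f = (1/2)^(6/5) ≈ 0.4353; Cmin,ss = (1263/179)·f/(1−f) ≈ 5.439 mg/L.
Difference ≈ 2.290 − 5.439 ≈ -3.149 mg/L.

-3.1 mg/L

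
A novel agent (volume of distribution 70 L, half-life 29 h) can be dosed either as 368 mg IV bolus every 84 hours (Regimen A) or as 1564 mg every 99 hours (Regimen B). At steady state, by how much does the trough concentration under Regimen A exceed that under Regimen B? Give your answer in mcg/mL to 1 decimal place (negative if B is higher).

Regimen A: f = (1/2)^(84/29) ≈ 0.1343; Cmin,ss = (368/70)·f/(1−f) ≈ 0.816 mcg/mL.
Regimen B: f = (1/2)^(99/29) ≈ 0.0938; Cmin,ss = (1564/70)·f/(1−f) ≈ 2.313 mcg/mL.
Difference ≈ 0.816 − 2.313 ≈ -1.497 mcg/mL.

-1.5 mcg/mL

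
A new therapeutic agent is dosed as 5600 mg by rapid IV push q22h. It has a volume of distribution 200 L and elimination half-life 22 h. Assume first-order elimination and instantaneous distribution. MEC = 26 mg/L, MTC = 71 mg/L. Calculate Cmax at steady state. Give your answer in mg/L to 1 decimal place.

56.0 mg/L

τ = 22 h = 1 half-life, so f = (1/2)^1 = 0.5.
At steady state, R = 1/(1 − 0.5) = 2/1.
Single-dose peak C₀ = D/Vd = 5600/200 = 28 mg/L.
Steady-state peak Cmax,ss = C₀·R = 28 × 2/1 ≈ 56.000 mg/L.
Peak 56.0 mg/L vs MTC 71 mg/L: below toxic threshold.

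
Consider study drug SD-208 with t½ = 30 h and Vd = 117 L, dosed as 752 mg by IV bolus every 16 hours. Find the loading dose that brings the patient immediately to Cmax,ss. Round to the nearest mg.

f = (1/2)^(16/30) ≈ 0.690956; accumulation ratio R = 1/(1−f) ≈ 3.23579.
Loading dose to hit Cmax,ss on first dose: D_load = D_maint·R ≈ 752 × 3.23579 ≈ 2433.31 mg.

2433 mg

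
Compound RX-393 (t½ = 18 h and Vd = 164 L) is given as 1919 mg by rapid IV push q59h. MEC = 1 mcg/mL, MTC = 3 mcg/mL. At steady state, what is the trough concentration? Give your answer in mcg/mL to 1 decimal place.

τ/t½ = 59/18 ≈ 3.2778, so fraction remaining f = (1/2)^(59/18) ≈ 0.1031.
Single-dose peak C₀ = D/Vd = 1919/164 ≈ 11.701 mcg/mL.
Steady-state trough Cmin,ss = C₀·f/(1−f) ≈ 11.701 × 0.1031/0.8969 ≈ 1.345 mcg/mL.
Trough 1.3 mcg/mL vs MEC 1 mcg/mL: adequate.

1.3 mcg/mL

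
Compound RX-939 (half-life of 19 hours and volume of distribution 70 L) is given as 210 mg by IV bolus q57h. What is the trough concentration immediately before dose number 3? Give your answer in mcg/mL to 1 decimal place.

0.4 mcg/mL

f = (1/2)^(τ/t½) = (1/2)^(57/19) ≈ 0.1250.
C₀ = D/Vd = 210/70 ≈ 3.000 mcg/mL.
Before the 3rd dose, 2 doses have been given. Superposition: Cmin = C₀·(f + f²).
≈ 3.000 × (0.1250 + 0.0156) ≈ 3.000 × 0.1406 ≈ 0.422 mcg/mL.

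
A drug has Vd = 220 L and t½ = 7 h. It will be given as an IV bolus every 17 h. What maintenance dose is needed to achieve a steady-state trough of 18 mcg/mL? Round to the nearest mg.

τ/t½ = 17/7 ≈ 2.4286, so f = (1/2)^(17/7) ≈ 0.185749.
Cmin,ss = (D/Vd)·f/(1−f), so D = Cmin,ss·Vd·(1−f)/f.
D = 18 × 220 × (1−f)/f ≈ 18 × 220 × 4.38361 ≈ 17359.10 mg.

17359 mg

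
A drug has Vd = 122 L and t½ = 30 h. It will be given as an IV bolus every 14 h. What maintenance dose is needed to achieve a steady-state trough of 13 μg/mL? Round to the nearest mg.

τ/t½ = 14/30 ≈ 0.46667, so f = (1/2)^(14/30) ≈ 0.723635.
Cmin,ss = (D/Vd)·f/(1−f), so D = Cmin,ss·Vd·(1−f)/f.
D = 13 × 122 × (1−f)/f ≈ 13 × 122 × 0.38191 ≈ 605.71 mg.

606 mg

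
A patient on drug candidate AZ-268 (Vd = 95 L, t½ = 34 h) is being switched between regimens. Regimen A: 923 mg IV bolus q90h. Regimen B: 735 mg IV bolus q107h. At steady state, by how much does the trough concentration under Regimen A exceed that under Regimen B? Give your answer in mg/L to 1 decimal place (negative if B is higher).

0.9 mg/L

Regimen A: f = (1/2)^(90/34) ≈ 0.1596; Cmin,ss = (923/95)·f/(1−f) ≈ 1.845 mg/L.
Regimen B: f = (1/2)^(107/34) ≈ 0.1129; Cmin,ss = (735/95)·f/(1−f) ≈ 0.985 mg/L.
Difference ≈ 1.845 − 0.985 ≈ 0.860 mg/L.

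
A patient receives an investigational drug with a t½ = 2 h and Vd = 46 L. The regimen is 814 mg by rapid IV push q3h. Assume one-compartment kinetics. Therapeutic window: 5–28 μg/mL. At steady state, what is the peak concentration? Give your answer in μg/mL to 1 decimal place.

27.4 μg/mL

k = ln2/t½ = ln2/2 ≈ 0.346574 h⁻¹; fraction remaining f = e^(−kτ) = e^(−0.346574×3) ≈ 0.3536.
At steady state, accumulation factor R = 1/(1 − e^(−kτ)) ≈ 1.5470.
Single-dose peak C₀ = D/Vd = 814/46 ≈ 17.696 μg/mL.
Steady-state peak Cmax,ss = C₀·R ≈ 17.696 × 1.5470 ≈ 27.376 μg/mL.
Peak 27.4 μg/mL vs MTC 28 μg/mL: below toxic threshold.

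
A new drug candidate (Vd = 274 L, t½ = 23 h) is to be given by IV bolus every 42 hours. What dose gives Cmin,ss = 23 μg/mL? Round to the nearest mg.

τ/t½ = 42/23 ≈ 1.8261, so f = (1/2)^(42/23) ≈ 0.282029.
Cmin,ss = (D/Vd)·f/(1−f), so D = Cmin,ss·Vd·(1−f)/f.
D = 23 × 274 × (1−f)/f ≈ 23 × 274 × 2.54573 ≈ 16043.19 mg.

16043 mg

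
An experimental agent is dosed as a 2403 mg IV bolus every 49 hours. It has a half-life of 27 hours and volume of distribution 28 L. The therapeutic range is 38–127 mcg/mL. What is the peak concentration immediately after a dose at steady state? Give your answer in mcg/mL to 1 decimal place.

119.9 mcg/mL

k = ln2/t½ = ln2/27 ≈ 0.025672 h⁻¹; fraction remaining f = e^(−kτ) = e^(−0.025672×49) ≈ 0.2842.
At steady state, accumulation factor R = 1/(1 − e^(−kτ)) ≈ 1.3970.
Single-dose peak C₀ = D/Vd = 2403/28 ≈ 85.821 mcg/mL.
Steady-state peak Cmax,ss = C₀·R ≈ 85.821 × 1.3970 ≈ 119.892 mcg/mL.
Peak 119.9 mcg/mL vs MTC 127 mcg/mL: below toxic threshold.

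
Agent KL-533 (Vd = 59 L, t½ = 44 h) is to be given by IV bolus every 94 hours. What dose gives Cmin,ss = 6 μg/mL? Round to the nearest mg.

τ/t½ = 94/44 ≈ 2.1364, so f = (1/2)^(94/44) ≈ 0.227452.
Cmin,ss = (D/Vd)·f/(1−f), so D = Cmin,ss·Vd·(1−f)/f.
D = 6 × 59 × (1−f)/f ≈ 6 × 59 × 3.39653 ≈ 1202.37 mg.

1202 mg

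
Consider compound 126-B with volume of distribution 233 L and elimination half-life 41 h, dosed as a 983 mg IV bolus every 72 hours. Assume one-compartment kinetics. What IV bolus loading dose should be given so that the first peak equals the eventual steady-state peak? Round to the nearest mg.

f = (1/2)^(72/41) ≈ 0.296048; accumulation ratio R = 1/(1−f) ≈ 1.42055.
Loading dose to hit Cmax,ss on first dose: D_load = D_maint·R ≈ 983 × 1.42055 ≈ 1396.40 mg.

1396 mg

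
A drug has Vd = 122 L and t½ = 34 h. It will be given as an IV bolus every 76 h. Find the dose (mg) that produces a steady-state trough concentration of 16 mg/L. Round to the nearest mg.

τ/t½ = 76/34 ≈ 2.2353, so f = (1/2)^(76/34) ≈ 0.212378.
Cmin,ss = (D/Vd)·f/(1−f), so D = Cmin,ss·Vd·(1−f)/f.
D = 16 × 122 × (1−f)/f ≈ 16 × 122 × 3.70859 ≈ 7239.17 mg.

7239 mg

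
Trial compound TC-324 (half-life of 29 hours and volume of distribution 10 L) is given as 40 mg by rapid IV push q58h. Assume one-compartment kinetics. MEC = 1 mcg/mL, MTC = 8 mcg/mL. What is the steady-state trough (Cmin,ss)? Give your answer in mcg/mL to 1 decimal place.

τ = 58 h = 2 half-lives, so f = (1/2)^2 = 0.25.
Accumulation ratio R = 1/(1 − f) = 1/0.75 = 4/3.
Single-dose peak C₀ = D/Vd = 40/10 = 4 mcg/mL.
Steady-state peak Cmax,ss = C₀·R = 4 × 4/3 ≈ 5.333 mcg/mL.
Steady-state trough Cmin,ss = Cmax,ss·f ≈ 5.333 × 0.25 ≈ 1.333 mcg/mL.
Trough 1.3 mcg/mL vs MEC 1 mcg/mL: adequate.

1.3 mcg/mL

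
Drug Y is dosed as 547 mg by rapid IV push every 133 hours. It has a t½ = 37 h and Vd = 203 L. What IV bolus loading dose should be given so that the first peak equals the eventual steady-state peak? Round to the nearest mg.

596 mg

f = (1/2)^(133/37) ≈ 0.082779; accumulation ratio R = 1/(1−f) ≈ 1.09025.
Loading dose to hit Cmax,ss on first dose: D_load = D_maint·R ≈ 547 × 1.09025 ≈ 596.37 mg.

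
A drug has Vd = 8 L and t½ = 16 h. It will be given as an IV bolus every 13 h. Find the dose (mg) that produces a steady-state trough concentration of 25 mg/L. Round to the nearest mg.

151 mg

τ/t½ = 13/16 ≈ 0.8125, so f = (1/2)^(13/16) ≈ 0.569394.
Cmin,ss = (D/Vd)·f/(1−f), so D = Cmin,ss·Vd·(1−f)/f.
D = 25 × 8 × (1−f)/f ≈ 25 × 8 × 0.75625 ≈ 151.25 mg.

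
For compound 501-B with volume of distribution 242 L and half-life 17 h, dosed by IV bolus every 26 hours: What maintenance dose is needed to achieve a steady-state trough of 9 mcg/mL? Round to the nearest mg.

τ/t½ = 26/17 ≈ 1.5294, so f = (1/2)^(26/17) ≈ 0.346419.
Cmin,ss = (D/Vd)·f/(1−f), so D = Cmin,ss·Vd·(1−f)/f.
D = 9 × 242 × (1−f)/f ≈ 9 × 242 × 1.88668 ≈ 4109.19 mg.

4109 mg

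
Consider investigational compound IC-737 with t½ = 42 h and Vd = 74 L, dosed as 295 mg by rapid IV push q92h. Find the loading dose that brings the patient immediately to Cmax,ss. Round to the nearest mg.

378 mg

f = (1/2)^(92/42) ≈ 0.219079; accumulation ratio R = 1/(1−f) ≈ 1.28054.
Loading dose to hit Cmax,ss on first dose: D_load = D_maint·R ≈ 295 × 1.28054 ≈ 377.76 mg.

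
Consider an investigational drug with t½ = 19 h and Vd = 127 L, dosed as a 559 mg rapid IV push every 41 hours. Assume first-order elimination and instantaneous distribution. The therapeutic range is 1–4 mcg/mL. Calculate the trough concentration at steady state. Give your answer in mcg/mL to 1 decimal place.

τ/t½ = 41/19 ≈ 2.1579, so fraction remaining f = (1/2)^(41/19) ≈ 0.2241.
At steady state, accumulation factor R = 1/(1 − e^(−kτ)) ≈ 1.2888.
Each bolus raises the concentration by D/Vd = 559/127 ≈ 4.402 mcg/mL.
Cmax,ss = C₀/(1 − f) ≈ 4.402/0.7759 ≈ 5.673 mcg/mL.
Steady-state trough Cmin,ss = Cmax,ss·f ≈ 5.673 × 0.2241 ≈ 1.271 mcg/mL.
Trough 1.3 mcg/mL vs MEC 1 mcg/mL: adequate.

1.3 mcg/mL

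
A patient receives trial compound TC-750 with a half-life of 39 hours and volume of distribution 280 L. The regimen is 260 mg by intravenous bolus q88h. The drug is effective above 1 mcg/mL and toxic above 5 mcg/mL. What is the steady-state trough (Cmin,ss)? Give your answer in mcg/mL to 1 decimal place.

Over one 88-h interval, 88/39 ≈ 2.2564 half-lives elapse, leaving f ≈ 0.2093 of each dose.
At steady state, accumulation factor R = 1/(1 − e^(−kτ)) ≈ 1.2647.
Single-dose peak C₀ = D/Vd = 260/280 ≈ 0.929 mcg/mL.
Steady-state peak Cmax,ss = C₀·R ≈ 0.929 × 1.2647 ≈ 1.175 mcg/mL.
Steady-state trough Cmin,ss = Cmax,ss·f ≈ 1.175 × 0.2093 ≈ 0.246 mcg/mL.
Trough 0.2 mcg/mL vs MEC 1 mcg/mL: subtherapeutic.

0.2 mcg/mL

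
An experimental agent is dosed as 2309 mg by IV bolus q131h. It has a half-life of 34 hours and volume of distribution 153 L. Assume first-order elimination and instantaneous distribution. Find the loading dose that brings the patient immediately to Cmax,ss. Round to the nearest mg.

2481 mg

f = (1/2)^(131/34) ≈ 0.069207; accumulation ratio R = 1/(1−f) ≈ 1.07435.
Loading dose to hit Cmax,ss on first dose: D_load = D_maint·R ≈ 2309 × 1.07435 ≈ 2480.67 mg.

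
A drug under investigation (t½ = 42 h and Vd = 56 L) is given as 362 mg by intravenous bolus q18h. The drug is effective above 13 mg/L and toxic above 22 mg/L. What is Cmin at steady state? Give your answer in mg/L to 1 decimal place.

18.7 mg/L

k = ln2/t½ = ln2/42 ≈ 0.016504 h⁻¹; fraction remaining f = e^(−kτ) = e^(−0.016504×18) ≈ 0.7430.
Accumulation ratio R = 1/(1 − f) ≈ 1/0.2570 ≈ 3.8911.
Each bolus raises the concentration by D/Vd = 362/56 ≈ 6.464 mg/L.
Cmax,ss = C₀/(1 − f) ≈ 6.464/0.2570 ≈ 25.152 mg/L.
One interval later, Cmin,ss = Cmax,ss·e^(−kτ) ≈ 25.152 × 0.7430 ≈ 18.688 mg/L.
Trough 18.7 mg/L vs MEC 13 mg/L: adequate.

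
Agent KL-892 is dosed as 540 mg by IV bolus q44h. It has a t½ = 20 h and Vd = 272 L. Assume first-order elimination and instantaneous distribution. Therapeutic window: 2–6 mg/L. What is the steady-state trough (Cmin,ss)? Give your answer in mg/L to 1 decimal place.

0.6 mg/L

τ/t½ = 44/20 ≈ 2.2, so fraction remaining f = (1/2)^(44/20) ≈ 0.2176.
Accumulation ratio R = 1/(1 − f) ≈ 1/0.7824 ≈ 1.2781.
Single-dose peak C₀ = D/Vd = 540/272 ≈ 1.985 mg/L.
Steady-state peak Cmax,ss = C₀·R ≈ 1.985 × 1.2781 ≈ 2.537 mg/L.
Steady-state trough Cmin,ss = Cmax,ss·f ≈ 2.537 × 0.2176 ≈ 0.552 mg/L.
Trough 0.6 mg/L vs MEC 2 mg/L: subtherapeutic.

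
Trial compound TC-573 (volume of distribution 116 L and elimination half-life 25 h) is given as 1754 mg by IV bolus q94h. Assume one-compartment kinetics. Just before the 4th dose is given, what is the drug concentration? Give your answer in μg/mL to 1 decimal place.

f = (1/2)^(τ/t½) = (1/2)^(94/25) ≈ 0.0738.
C₀ = D/Vd = 1754/116 ≈ 15.121 μg/mL.
Before the 4th dose, 3 doses have been given. Superposition: Cmin = C₀·(f + f² + … + f^3).
≈ 15.121 × (0.0738 + 0.0054 + 0.0004) ≈ 15.121 × 0.0796 ≈ 1.204 μg/mL.

1.2 μg/mL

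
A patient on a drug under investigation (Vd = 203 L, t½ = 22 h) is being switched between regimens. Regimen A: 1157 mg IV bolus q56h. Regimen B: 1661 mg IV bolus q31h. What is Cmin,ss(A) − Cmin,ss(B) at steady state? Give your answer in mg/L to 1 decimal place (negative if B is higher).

Regimen A: f = (1/2)^(56/22) ≈ 0.1713; Cmin,ss = (1157/203)·f/(1−f) ≈ 1.178 mg/L.
Regimen B: f = (1/2)^(31/22) ≈ 0.3765; Cmin,ss = (1661/203)·f/(1−f) ≈ 4.941 mg/L.
Difference ≈ 1.178 − 4.941 ≈ -3.763 mg/L.

-3.8 mg/L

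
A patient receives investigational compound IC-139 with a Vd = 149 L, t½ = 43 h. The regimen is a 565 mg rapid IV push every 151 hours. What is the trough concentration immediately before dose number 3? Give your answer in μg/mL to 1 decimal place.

f = (1/2)^(τ/t½) = (1/2)^(151/43) ≈ 0.0877.
C₀ = D/Vd = 565/149 ≈ 3.792 μg/mL.
Before the 3rd dose, 2 doses have been given. Superposition: Cmin = C₀·(f + f²).
≈ 3.792 × (0.0877 + 0.0077) ≈ 3.792 × 0.0954 ≈ 0.362 μg/mL.

0.4 μg/mL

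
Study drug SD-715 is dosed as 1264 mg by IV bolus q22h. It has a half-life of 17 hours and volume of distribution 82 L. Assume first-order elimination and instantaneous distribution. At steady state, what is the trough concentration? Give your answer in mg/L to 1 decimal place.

10.6 mg/L

k = ln2/t½ = ln2/17 ≈ 0.040773 h⁻¹; fraction remaining f = e^(−kτ) = e^(−0.040773×22) ≈ 0.4078.
Accumulation ratio R = 1/(1 − f) ≈ 1/0.5922 ≈ 1.6886.
Each bolus raises the concentration by D/Vd = 1264/82 ≈ 15.415 mg/L.
Steady-state peak Cmax,ss = C₀·R ≈ 15.415 × 1.6886 ≈ 26.030 mg/L.
Steady-state trough Cmin,ss = Cmax,ss·f ≈ 26.030 × 0.4078 ≈ 10.615 mg/L.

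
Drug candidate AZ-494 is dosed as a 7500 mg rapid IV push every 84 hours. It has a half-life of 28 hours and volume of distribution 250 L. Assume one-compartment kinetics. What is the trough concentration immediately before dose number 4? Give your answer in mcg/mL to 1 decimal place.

4.3 mcg/mL

f = (1/2)^(τ/t½) = (1/2)^(84/28) ≈ 0.1250.
C₀ = D/Vd = 7500/250 ≈ 30.000 mcg/mL.
Before the 4th dose, 3 doses have been given. Superposition: Cmin = C₀·(f + f² + … + f^3).
≈ 30.000 × (0.1250 + 0.0156 + 0.0020) ≈ 30.000 × 0.1426 ≈ 4.278 mcg/mL.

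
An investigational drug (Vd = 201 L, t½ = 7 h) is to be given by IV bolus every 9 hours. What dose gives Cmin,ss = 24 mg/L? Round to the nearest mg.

6937 mg

τ/t½ = 9/7 ≈ 1.2857, so f = (1/2)^(9/7) ≈ 0.410168.
Cmin,ss = (D/Vd)·f/(1−f), so D = Cmin,ss·Vd·(1−f)/f.
D = 24 × 201 × (1−f)/f ≈ 24 × 201 × 1.43803 ≈ 6937.06 mg.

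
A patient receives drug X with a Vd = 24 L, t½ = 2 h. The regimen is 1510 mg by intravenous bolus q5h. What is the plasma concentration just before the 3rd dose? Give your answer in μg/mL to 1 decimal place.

13.1 μg/mL

f = (1/2)^(τ/t½) = (1/2)^(5/2) ≈ 0.1768.
C₀ = D/Vd = 1510/24 ≈ 62.917 μg/mL.
Before the 3rd dose, 2 doses have been given. Superposition: Cmin = C₀·(f + f²).
≈ 62.917 × (0.1768 + 0.0313) ≈ 62.917 × 0.2081 ≈ 13.093 μg/mL.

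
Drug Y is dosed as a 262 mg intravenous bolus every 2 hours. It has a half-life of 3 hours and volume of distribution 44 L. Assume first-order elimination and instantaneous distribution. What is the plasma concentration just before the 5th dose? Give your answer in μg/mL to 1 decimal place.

f = (1/2)^(τ/t½) = (1/2)^(2/3) ≈ 0.6300.
C₀ = D/Vd = 262/44 ≈ 5.955 μg/mL.
Before the 5th dose, 4 doses have been given. Superposition: Cmin = C₀·(f + f² + … + f^4).
≈ 5.955 × (0.6300 + 0.3969 + 0.2500 + 0.1575) ≈ 5.955 × 1.4344 ≈ 8.542 μg/mL.

8.5 μg/mL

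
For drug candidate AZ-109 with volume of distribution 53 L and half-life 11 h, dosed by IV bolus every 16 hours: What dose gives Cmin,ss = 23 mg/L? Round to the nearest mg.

2122 mg

τ/t½ = 16/11 ≈ 1.4545, so f = (1/2)^(16/11) ≈ 0.364870.
Cmin,ss = (D/Vd)·f/(1−f), so D = Cmin,ss·Vd·(1−f)/f.
D = 23 × 53 × (1−f)/f ≈ 23 × 53 × 1.74070 ≈ 2121.91 mg.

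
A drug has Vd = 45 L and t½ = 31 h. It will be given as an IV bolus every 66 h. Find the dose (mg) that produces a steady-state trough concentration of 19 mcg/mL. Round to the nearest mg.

τ/t½ = 66/31 ≈ 2.129, so f = (1/2)^(66/31) ≈ 0.228611.
Cmin,ss = (D/Vd)·f/(1−f), so D = Cmin,ss·Vd·(1−f)/f.
D = 19 × 45 × (1−f)/f ≈ 19 × 45 × 3.37424 ≈ 2884.98 mg.

2885 mg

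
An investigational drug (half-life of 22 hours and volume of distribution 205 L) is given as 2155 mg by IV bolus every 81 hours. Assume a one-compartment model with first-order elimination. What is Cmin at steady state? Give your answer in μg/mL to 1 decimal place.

Over one 81-h interval, 81/22 ≈ 3.6818 half-lives elapse, leaving f ≈ 0.0779 of each dose.
Accumulation ratio R = 1/(1 − f) ≈ 1/0.9221 ≈ 1.0845.
Single-dose peak C₀ = D/Vd = 2155/205 ≈ 10.512 μg/mL.
Cmax,ss = C₀/(1 − f) ≈ 10.512/0.9221 ≈ 11.400 μg/mL.
Steady-state trough Cmin,ss = Cmax,ss·f ≈ 11.400 × 0.0779 ≈ 0.888 μg/mL.

0.9 μg/mL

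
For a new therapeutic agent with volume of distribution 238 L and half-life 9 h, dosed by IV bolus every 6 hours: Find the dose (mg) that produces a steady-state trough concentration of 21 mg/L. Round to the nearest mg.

2936 mg

τ/t½ = 6/9 ≈ 0.66667, so f = (1/2)^(6/9) ≈ 0.629961.
Cmin,ss = (D/Vd)·f/(1−f), so D = Cmin,ss·Vd·(1−f)/f.
D = 21 × 238 × (1−f)/f ≈ 21 × 238 × 0.58740 ≈ 2935.83 mg.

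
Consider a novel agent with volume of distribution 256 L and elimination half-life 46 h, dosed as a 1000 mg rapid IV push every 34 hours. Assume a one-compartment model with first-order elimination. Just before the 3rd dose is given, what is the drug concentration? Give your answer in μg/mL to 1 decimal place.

f = (1/2)^(τ/t½) = (1/2)^(34/46) ≈ 0.5991.
C₀ = D/Vd = 1000/256 ≈ 3.906 μg/mL.
Before the 3rd dose, 2 doses have been given. Superposition: Cmin = C₀·(f + f²).
≈ 3.906 × (0.5991 + 0.3589) ≈ 3.906 × 0.9580 ≈ 3.742 μg/mL.

3.7 μg/mL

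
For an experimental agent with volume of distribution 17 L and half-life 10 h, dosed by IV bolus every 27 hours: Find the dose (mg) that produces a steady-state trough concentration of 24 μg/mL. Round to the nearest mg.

2243 mg

τ/t½ = 27/10 ≈ 2.7, so f = (1/2)^(27/10) ≈ 0.153893.
Cmin,ss = (D/Vd)·f/(1−f), so D = Cmin,ss·Vd·(1−f)/f.
D = 24 × 17 × (1−f)/f ≈ 24 × 17 × 5.49802 ≈ 2243.19 mg.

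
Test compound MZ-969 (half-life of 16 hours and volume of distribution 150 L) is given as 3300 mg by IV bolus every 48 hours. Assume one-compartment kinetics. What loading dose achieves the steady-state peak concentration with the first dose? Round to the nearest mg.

3771 mg

f = (1/2)^(48/16) ≈ 0.125000; accumulation ratio R = 1/(1−f) ≈ 1.14286.
Loading dose to hit Cmax,ss on first dose: D_load = D_maint·R ≈ 3300 × 1.14286 ≈ 3771.44 mg.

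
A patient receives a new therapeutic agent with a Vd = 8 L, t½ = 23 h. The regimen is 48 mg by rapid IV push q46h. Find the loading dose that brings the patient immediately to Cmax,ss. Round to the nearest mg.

f = (1/2)^(46/23) ≈ 0.250000; accumulation ratio R = 1/(1−f) ≈ 1.33333.
Loading dose to hit Cmax,ss on first dose: D_load = D_maint·R ≈ 48 × 1.33333 ≈ 64.00 mg.

64 mg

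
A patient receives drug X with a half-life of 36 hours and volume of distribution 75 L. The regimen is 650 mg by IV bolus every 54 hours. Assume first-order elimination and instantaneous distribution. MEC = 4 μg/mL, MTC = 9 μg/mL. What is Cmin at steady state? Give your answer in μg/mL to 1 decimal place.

4.7 μg/mL

τ/t½ = 54/36 ≈ 1.5, so fraction remaining f = (1/2)^(54/36) ≈ 0.3536.
At steady state, accumulation factor R = 1/(1 − e^(−kτ)) ≈ 1.5470.
Single-dose peak C₀ = D/Vd = 650/75 ≈ 8.667 μg/mL.
Cmax,ss = C₀/(1 − f) ≈ 8.667/0.6464 ≈ 13.408 μg/mL.
Steady-state trough Cmin,ss = Cmax,ss·f ≈ 13.408 × 0.3536 ≈ 4.741 μg/mL.
Trough 4.7 μg/mL vs MEC 4 μg/mL: adequate.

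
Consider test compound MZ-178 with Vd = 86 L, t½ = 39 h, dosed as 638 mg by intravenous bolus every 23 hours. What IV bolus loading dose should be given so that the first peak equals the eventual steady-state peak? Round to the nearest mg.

1901 mg

f = (1/2)^(23/39) ≈ 0.664461; accumulation ratio R = 1/(1−f) ≈ 2.98028.
Loading dose to hit Cmax,ss on first dose: D_load = D_maint·R ≈ 638 × 2.98028 ≈ 1901.42 mg.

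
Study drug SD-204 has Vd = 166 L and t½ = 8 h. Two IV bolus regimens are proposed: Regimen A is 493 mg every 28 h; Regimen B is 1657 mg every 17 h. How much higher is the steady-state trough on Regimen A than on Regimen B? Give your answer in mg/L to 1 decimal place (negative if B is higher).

Regimen A: f = (1/2)^(28/8) ≈ 0.0884; Cmin,ss = (493/166)·f/(1−f) ≈ 0.288 mg/L.
Regimen B: f = (1/2)^(17/8) ≈ 0.2293; Cmin,ss = (1657/166)·f/(1−f) ≈ 2.970 mg/L.
Difference ≈ 0.288 − 2.970 ≈ -2.682 mg/L.

-2.7 mg/L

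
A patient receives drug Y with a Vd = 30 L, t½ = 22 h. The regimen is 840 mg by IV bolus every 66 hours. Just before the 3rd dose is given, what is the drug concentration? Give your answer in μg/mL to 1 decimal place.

f = (1/2)^(τ/t½) = (1/2)^(66/22) ≈ 0.1250.
C₀ = D/Vd = 840/30 ≈ 28.000 μg/mL.
Before the 3rd dose, 2 doses have been given. Superposition: Cmin = C₀·(f + f²).
≈ 28.000 × (0.1250 + 0.0156) ≈ 28.000 × 0.1406 ≈ 3.937 μg/mL.

3.9 μg/mL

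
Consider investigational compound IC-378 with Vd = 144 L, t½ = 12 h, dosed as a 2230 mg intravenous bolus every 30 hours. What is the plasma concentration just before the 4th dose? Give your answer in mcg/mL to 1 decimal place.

f = (1/2)^(τ/t½) = (1/2)^(30/12) ≈ 0.1768.
C₀ = D/Vd = 2230/144 ≈ 15.486 mcg/mL.
Before the 4th dose, 3 doses have been given. Superposition: Cmin = C₀·(f + f² + … + f^3).
≈ 15.486 × (0.1768 + 0.0313 + 0.0055) ≈ 15.486 × 0.2136 ≈ 3.308 mcg/mL.

3.3 mcg/mL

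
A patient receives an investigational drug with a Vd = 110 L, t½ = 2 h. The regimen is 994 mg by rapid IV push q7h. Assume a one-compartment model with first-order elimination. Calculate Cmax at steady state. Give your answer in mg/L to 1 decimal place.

k = ln2/t½ = ln2/2 ≈ 0.346574 h⁻¹; fraction remaining f = e^(−kτ) = e^(−0.346574×7) ≈ 0.0884.
Accumulation ratio R = 1/(1 − f) ≈ 1/0.9116 ≈ 1.0970.
Single-dose peak C₀ = D/Vd = 994/110 ≈ 9.036 mg/L.
Steady-state peak Cmax,ss = C₀·R ≈ 9.036 × 1.0970 ≈ 9.912 mg/L.

9.9 mg/L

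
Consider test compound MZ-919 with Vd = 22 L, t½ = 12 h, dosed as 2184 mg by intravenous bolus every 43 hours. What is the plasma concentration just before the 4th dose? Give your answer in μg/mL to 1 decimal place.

9.0 μg/mL

f = (1/2)^(τ/t½) = (1/2)^(43/12) ≈ 0.0834.
C₀ = D/Vd = 2184/22 ≈ 99.273 μg/mL.
Before the 4th dose, 3 doses have been given. Superposition: Cmin = C₀·(f + f² + … + f^3).
≈ 99.273 × (0.0834 + 0.0070 + 0.0006) ≈ 99.273 × 0.0910 ≈ 9.034 μg/mL.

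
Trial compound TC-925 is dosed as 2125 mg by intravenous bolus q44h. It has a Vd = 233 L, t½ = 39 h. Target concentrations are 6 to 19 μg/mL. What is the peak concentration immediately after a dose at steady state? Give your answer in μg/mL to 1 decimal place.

Over one 44-h interval, 44/39 ≈ 1.1282 half-lives elapse, leaving f ≈ 0.4575 of each dose.
Accumulation ratio R = 1/(1 − f) ≈ 1/0.5425 ≈ 1.8433.
Single-dose peak C₀ = D/Vd = 2125/233 ≈ 9.120 μg/mL.
Steady-state peak Cmax,ss = C₀·R ≈ 9.120 × 1.8433 ≈ 16.811 μg/mL.
Peak 16.8 μg/mL vs MTC 19 μg/mL: below toxic threshold.

16.8 μg/mL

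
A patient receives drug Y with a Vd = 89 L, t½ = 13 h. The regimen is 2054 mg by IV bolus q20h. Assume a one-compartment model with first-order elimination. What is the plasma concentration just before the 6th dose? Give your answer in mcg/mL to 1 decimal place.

12.1 mcg/mL

f = (1/2)^(τ/t½) = (1/2)^(20/13) ≈ 0.3443.
C₀ = D/Vd = 2054/89 ≈ 23.079 mcg/mL.
Before the 6th dose, 5 doses have been given. Superposition: Cmin = C₀·(f + f² + … + f^5).
≈ 23.079 × (0.3443 + 0.1185 + 0.0408 + 0.0141 + 0.0048) ≈ 23.079 × 0.5225 ≈ 12.059 mcg/mL.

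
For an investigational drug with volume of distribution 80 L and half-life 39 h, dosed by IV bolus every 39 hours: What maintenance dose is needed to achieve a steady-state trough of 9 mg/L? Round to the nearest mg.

720 mg

τ/t½ = 39/39 ≈ 1, so f = (1/2)^(39/39) ≈ 0.500000.
Cmin,ss = (D/Vd)·f/(1−f), so D = Cmin,ss·Vd·(1−f)/f.
D = 9 × 80 × (1−f)/f ≈ 9 × 80 × 1.00000 ≈ 720.00 mg.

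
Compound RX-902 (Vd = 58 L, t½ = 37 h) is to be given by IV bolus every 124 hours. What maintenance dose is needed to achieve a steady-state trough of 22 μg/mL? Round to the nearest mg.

τ/t½ = 124/37 ≈ 3.3514, so f = (1/2)^(124/37) ≈ 0.097981.
Cmin,ss = (D/Vd)·f/(1−f), so D = Cmin,ss·Vd·(1−f)/f.
D = 22 × 58 × (1−f)/f ≈ 22 × 58 × 9.20606 ≈ 11746.93 mg.

11747 mg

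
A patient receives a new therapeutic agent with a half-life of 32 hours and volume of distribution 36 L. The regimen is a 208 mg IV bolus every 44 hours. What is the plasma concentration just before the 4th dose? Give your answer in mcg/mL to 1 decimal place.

3.4 mcg/mL

f = (1/2)^(τ/t½) = (1/2)^(44/32) ≈ 0.3856.
C₀ = D/Vd = 208/36 ≈ 5.778 mcg/mL.
Before the 4th dose, 3 doses have been given. Superposition: Cmin = C₀·(f + f² + … + f^3).
≈ 5.778 × (0.3856 + 0.1487 + 0.0573) ≈ 5.778 × 0.5916 ≈ 3.418 mcg/mL.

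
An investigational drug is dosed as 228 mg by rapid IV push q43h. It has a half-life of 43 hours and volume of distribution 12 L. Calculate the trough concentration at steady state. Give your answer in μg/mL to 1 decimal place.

The dosing interval is 1 half-life, so f = 2^(−1) = 0.5.
Accumulation ratio R = 1/(1 − f) = 1/0.5 = 2/1.
Single-dose peak C₀ = D/Vd = 228/12 = 19 μg/mL.
Steady-state peak Cmax,ss = C₀·R = 19 × 2/1 ≈ 38.000 μg/mL.
Steady-state trough Cmin,ss = Cmax,ss·f ≈ 38.000 × 0.5 ≈ 19.000 μg/mL.

19.0 μg/mL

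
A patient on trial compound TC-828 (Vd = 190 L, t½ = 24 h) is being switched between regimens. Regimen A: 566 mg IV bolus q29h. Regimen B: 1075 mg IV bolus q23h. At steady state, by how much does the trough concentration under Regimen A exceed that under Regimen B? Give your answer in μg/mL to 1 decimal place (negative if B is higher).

Regimen A: f = (1/2)^(29/24) ≈ 0.4328; Cmin,ss = (566/190)·f/(1−f) ≈ 2.273 μg/mL.
Regimen B: f = (1/2)^(23/24) ≈ 0.5147; Cmin,ss = (1075/190)·f/(1−f) ≈ 6.001 μg/mL.
Difference ≈ 2.273 − 6.001 ≈ -3.728 μg/mL.

-3.7 μg/mL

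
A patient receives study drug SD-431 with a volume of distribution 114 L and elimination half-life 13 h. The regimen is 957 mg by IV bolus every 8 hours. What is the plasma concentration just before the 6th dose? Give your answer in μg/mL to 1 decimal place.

13.9 μg/mL

f = (1/2)^(τ/t½) = (1/2)^(8/13) ≈ 0.6528.
C₀ = D/Vd = 957/114 ≈ 8.395 μg/mL.
Before the 6th dose, 5 doses have been given. Superposition: Cmin = C₀·(f + f² + … + f^5).
≈ 8.395 × (0.6528 + 0.4261 + 0.2782 + 0.1816 + 0.1185) ≈ 8.395 × 1.6572 ≈ 13.912 μg/mL.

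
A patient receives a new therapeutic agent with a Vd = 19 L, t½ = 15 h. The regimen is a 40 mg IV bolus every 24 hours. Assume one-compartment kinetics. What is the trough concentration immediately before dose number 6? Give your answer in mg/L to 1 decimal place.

1.0 mg/L

f = (1/2)^(τ/t½) = (1/2)^(24/15) ≈ 0.3299.
C₀ = D/Vd = 40/19 ≈ 2.105 mg/L.
Before the 6th dose, 5 doses have been given. Superposition: Cmin = C₀·(f + f² + … + f^5).
≈ 2.105 × (0.3299 + 0.1088 + 0.0359 + 0.0118 + 0.0039) ≈ 2.105 × 0.4903 ≈ 1.032 mg/L.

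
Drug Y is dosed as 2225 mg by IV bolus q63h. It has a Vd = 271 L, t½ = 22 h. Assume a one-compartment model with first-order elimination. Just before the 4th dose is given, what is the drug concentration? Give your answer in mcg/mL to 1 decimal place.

1.3 mcg/mL

f = (1/2)^(τ/t½) = (1/2)^(63/22) ≈ 0.1374.
C₀ = D/Vd = 2225/271 ≈ 8.210 mcg/mL.
Before the 4th dose, 3 doses have been given. Superposition: Cmin = C₀·(f + f² + … + f^3).
≈ 8.210 × (0.1374 + 0.0189 + 0.0026) ≈ 8.210 × 0.1589 ≈ 1.305 mcg/mL.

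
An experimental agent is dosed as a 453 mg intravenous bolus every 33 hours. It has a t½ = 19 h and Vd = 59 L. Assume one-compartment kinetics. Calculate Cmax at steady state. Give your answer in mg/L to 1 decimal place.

11.0 mg/L

k = ln2/t½ = ln2/19 ≈ 0.036481 h⁻¹; fraction remaining f = e^(−kτ) = e^(−0.036481×33) ≈ 0.3000.
At steady state, accumulation factor R = 1/(1 − e^(−kτ)) ≈ 1.4286.
Single-dose peak C₀ = D/Vd = 453/59 ≈ 7.678 mg/L.
Cmax,ss = C₀/(1 − f) ≈ 7.678/0.7000 ≈ 10.969 mg/L.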